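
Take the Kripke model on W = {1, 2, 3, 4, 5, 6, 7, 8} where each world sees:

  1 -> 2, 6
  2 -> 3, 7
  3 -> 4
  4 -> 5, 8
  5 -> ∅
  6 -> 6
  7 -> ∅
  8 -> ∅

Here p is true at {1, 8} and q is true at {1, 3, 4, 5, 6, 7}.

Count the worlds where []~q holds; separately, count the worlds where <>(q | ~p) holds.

For []~q:
1: successors {2, 6}; ~q there: 2:T, 6:F. ✗
2: successors {3, 7}; ~q there: 3:F, 7:F. ✗
3: successors {4}; ~q there: 4:F. ✗
4: successors {5, 8}; ~q there: 5:F, 8:T. ✗
5: no successors, so []~q holds vacuously. ✓
6: successors {6}; ~q there: 6:F. ✗
7: no successors, so []~q holds vacuously. ✓
8: no successors, so []~q holds vacuously. ✓
— 3 worlds.
For <>(q | ~p):
1: successors {2, 6}; q | ~p there: 2:T, 6:T. ✓
2: successors {3, 7}; q | ~p there: 3:T, 7:T. ✓
3: successors {4}; q | ~p there: 4:T. ✓
4: successors {5, 8}; q | ~p there: 5:T, 8:F. ✓
5: no successors, so <>(q | ~p) fails. ✗
6: successors {6}; q | ~p there: 6:T. ✓
7: no successors, so <>(q | ~p) fails. ✗
8: no successors, so <>(q | ~p) fails. ✗
— 5 worlds.

3 and 5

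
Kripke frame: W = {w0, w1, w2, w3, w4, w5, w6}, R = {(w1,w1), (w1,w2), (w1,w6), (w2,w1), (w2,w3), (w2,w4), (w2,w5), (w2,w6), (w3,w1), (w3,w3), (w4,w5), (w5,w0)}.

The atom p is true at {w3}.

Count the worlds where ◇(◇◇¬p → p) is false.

w0: no successors, so ◇(◇◇¬p → p) fails. ✗
w1: successors {w1, w2, w6}; ◇◇¬p → p there: w1:F, w2:F, w6:T. ✓
w2: successors {w1, w3, w4, w5, w6}; ◇◇¬p → p there: w1:F, w3:T, w4:F, w5:T, w6:T. ✓
w3: successors {w1, w3}; ◇◇¬p → p there: w1:F, w3:T. ✓
w4: successors {w5}; ◇◇¬p → p there: w5:T. ✓
w5: successors {w0}; ◇◇¬p → p there: w0:T. ✓
w6: no successors, so ◇(◇◇¬p → p) fails. ✗
Satisfying worlds: {w1, w2, w3, w4, w5}.
So ◇(◇◇¬p → p) fails at the other 2 worlds.

2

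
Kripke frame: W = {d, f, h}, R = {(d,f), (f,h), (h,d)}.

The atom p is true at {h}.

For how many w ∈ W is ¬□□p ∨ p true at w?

2

d: ¬□□p is F, p is F. ✗
f: ¬□□p is T, p is F. ✓
h: ¬□□p is T, p is T. ✓
Satisfying worlds: {f, h}.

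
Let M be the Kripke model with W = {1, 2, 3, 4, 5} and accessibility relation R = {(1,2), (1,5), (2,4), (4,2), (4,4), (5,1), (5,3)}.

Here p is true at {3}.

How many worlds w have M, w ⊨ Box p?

1

1: successors {2, 5}; p there: 2:F, 5:F. ✗
2: successors {4}; p there: 4:F. ✗
3: no successors, so Box p holds vacuously. ✓
4: successors {2, 4}; p there: 2:F, 4:F. ✗
5: successors {1, 3}; p there: 1:F, 3:T. ✗
Satisfying worlds: {3}.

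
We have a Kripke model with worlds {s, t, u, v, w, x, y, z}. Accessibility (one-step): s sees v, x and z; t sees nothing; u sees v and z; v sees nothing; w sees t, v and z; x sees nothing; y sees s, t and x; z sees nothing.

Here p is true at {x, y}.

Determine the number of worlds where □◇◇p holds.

s: successors {v, x, z}; ◇◇p there: v:F, x:F, z:F. ✗
t: no successors, so □◇◇p holds vacuously. ✓
u: successors {v, z}; ◇◇p there: v:F, z:F. ✗
v: no successors, so □◇◇p holds vacuously. ✓
w: successors {t, v, z}; ◇◇p there: t:F, v:F, z:F. ✗
x: no successors, so □◇◇p holds vacuously. ✓
y: successors {s, t, x}; ◇◇p there: s:F, t:F, x:F. ✗
z: no successors, so □◇◇p holds vacuously. ✓
Satisfying worlds: {t, v, x, z}.

4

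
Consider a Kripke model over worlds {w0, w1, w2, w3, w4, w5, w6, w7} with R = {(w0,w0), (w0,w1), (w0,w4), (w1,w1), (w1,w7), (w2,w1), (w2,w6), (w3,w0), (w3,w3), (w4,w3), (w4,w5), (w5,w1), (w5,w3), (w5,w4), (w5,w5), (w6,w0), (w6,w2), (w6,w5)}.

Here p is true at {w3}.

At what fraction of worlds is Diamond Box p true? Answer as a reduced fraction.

w0: successors {w0, w1, w4}; Box p there: w0:F, w1:F, w4:F. ✗
w1: successors {w1, w7}; Box p there: w1:F, w7:T. ✓
w2: successors {w1, w6}; Box p there: w1:F, w6:F. ✗
w3: successors {w0, w3}; Box p there: w0:F, w3:F. ✗
w4: successors {w3, w5}; Box p there: w3:F, w5:F. ✗
w5: successors {w1, w3, w4, w5}; Box p there: w1:F, w3:F, w4:F, w5:F. ✗
w6: successors {w0, w2, w5}; Box p there: w0:F, w2:F, w5:F. ✗
w7: no successors, so Diamond Box p fails. ✗
That's 1 of 8 worlds, so 1/8.

1/8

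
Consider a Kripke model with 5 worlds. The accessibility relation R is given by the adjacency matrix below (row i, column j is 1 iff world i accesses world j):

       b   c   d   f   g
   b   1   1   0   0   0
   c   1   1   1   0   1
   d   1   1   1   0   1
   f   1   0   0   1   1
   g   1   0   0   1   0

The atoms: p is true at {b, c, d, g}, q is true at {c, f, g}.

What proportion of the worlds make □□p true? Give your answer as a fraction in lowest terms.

1/5

b: successors {b, c}; □p there: b:T, c:T. ✓
c: successors {b, c, d, g}; □p there: b:T, c:T, d:T, g:F. ✗
d: successors {b, c, d, g}; □p there: b:T, c:T, d:T, g:F. ✗
f: successors {b, f, g}; □p there: b:T, f:F, g:F. ✗
g: successors {b, f}; □p there: b:T, f:F. ✗
That's 1 of 5 worlds, so 1/5.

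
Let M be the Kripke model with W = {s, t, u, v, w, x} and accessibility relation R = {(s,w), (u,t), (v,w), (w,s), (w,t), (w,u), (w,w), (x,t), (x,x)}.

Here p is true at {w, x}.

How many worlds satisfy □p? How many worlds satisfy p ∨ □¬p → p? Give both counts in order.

3 and 4

For □p:
s: successors {w}; p there: w:T. ✓
t: no successors, so □p holds vacuously. ✓
u: successors {t}; p there: t:F. ✗
v: successors {w}; p there: w:T. ✓
w: successors {s, t, u, w}; p there: s:F, t:F, u:F, w:T. ✗
x: successors {t, x}; p there: t:F, x:T. ✗
— 3 worlds.
For p ∨ □¬p → p:
s: p ∨ □¬p is F, p is F. ✓
t: p ∨ □¬p is T, p is F. ✗
u: p ∨ □¬p is T, p is F. ✗
v: p ∨ □¬p is F, p is F. ✓
w: p ∨ □¬p is T, p is T. ✓
x: p ∨ □¬p is T, p is T. ✓
— 4 worlds.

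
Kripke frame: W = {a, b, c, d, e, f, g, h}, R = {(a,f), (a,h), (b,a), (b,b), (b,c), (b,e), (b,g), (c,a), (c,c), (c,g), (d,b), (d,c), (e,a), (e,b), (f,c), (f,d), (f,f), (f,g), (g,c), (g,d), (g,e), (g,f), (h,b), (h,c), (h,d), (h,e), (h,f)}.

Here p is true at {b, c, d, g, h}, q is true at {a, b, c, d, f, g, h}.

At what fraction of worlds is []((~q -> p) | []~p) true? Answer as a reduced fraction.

a: successors {f, h}; (~q -> p) | []~p there: f:T, h:T. ✓
b: successors {a, b, c, e, g}; (~q -> p) | []~p there: a:T, b:T, c:T, e:F, g:T. ✗
c: successors {a, c, g}; (~q -> p) | []~p there: a:T, c:T, g:T. ✓
d: successors {b, c}; (~q -> p) | []~p there: b:T, c:T. ✓
e: successors {a, b}; (~q -> p) | []~p there: a:T, b:T. ✓
f: successors {c, d, f, g}; (~q -> p) | []~p there: c:T, d:T, f:T, g:T. ✓
g: successors {c, d, e, f}; (~q -> p) | []~p there: c:T, d:T, e:F, f:T. ✗
h: successors {b, c, d, e, f}; (~q -> p) | []~p there: b:T, c:T, d:T, e:F, f:T. ✗
That's 5 of 8 worlds, so 5/8.

5/8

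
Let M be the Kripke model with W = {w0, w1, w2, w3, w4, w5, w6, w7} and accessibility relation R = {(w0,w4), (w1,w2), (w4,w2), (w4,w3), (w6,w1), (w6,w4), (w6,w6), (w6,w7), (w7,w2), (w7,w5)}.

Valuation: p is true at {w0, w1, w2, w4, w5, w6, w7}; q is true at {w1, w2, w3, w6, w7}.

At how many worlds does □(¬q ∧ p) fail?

4

w0: successors {w4}; ¬q ∧ p there: w4:T. ✓
w1: successors {w2}; ¬q ∧ p there: w2:F. ✗
w2: no successors, so □(¬q ∧ p) holds vacuously. ✓
w3: no successors, so □(¬q ∧ p) holds vacuously. ✓
w4: successors {w2, w3}; ¬q ∧ p there: w2:F, w3:F. ✗
w5: no successors, so □(¬q ∧ p) holds vacuously. ✓
w6: successors {w1, w4, w6, w7}; ¬q ∧ p there: w1:F, w4:T, w6:F, w7:F. ✗
w7: successors {w2, w5}; ¬q ∧ p there: w2:F, w5:T. ✗
Satisfying worlds: {w0, w2, w3, w5}.
So □(¬q ∧ p) fails at the other 4 worlds.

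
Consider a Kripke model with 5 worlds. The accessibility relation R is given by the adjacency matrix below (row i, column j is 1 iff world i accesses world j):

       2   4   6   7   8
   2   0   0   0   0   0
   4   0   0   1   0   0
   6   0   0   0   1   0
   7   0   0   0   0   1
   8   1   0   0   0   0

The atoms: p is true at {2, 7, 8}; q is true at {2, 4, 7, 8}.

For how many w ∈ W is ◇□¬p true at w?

2: no successors, so ◇□¬p fails. ✗
4: successors {6}; □¬p there: 6:F. ✗
6: successors {7}; □¬p there: 7:F. ✗
7: successors {8}; □¬p there: 8:F. ✗
8: successors {2}; □¬p there: 2:T. ✓
Satisfying worlds: {8}.

1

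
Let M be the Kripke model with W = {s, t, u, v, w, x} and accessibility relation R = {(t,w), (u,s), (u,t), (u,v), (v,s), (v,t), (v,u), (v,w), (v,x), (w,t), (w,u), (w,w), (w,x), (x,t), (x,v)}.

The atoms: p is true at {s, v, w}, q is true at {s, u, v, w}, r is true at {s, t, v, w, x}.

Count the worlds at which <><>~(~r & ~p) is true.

s: no successors, so <><>~(~r & ~p) fails. ✗
t: successors {w}; <>~(~r & ~p) there: w:T. ✓
u: successors {s, t, v}; <>~(~r & ~p) there: s:F, t:T, v:T. ✓
v: successors {s, t, u, w, x}; <>~(~r & ~p) there: s:F, t:T, u:T, w:T, x:T. ✓
w: successors {t, u, w, x}; <>~(~r & ~p) there: t:T, u:T, w:T, x:T. ✓
x: successors {t, v}; <>~(~r & ~p) there: t:T, v:T. ✓
Satisfying worlds: {t, u, v, w, x}.

5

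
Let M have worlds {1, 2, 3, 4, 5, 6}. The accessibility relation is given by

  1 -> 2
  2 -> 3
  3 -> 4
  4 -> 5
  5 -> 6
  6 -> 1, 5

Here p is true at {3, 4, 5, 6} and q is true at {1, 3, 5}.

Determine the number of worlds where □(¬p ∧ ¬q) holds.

1

1: successors {2}; ¬p ∧ ¬q there: 2:T. ✓
2: successors {3}; ¬p ∧ ¬q there: 3:F. ✗
3: successors {4}; ¬p ∧ ¬q there: 4:F. ✗
4: successors {5}; ¬p ∧ ¬q there: 5:F. ✗
5: successors {6}; ¬p ∧ ¬q there: 6:F. ✗
6: successors {1, 5}; ¬p ∧ ¬q there: 1:F, 5:F. ✗
Satisfying worlds: {1}.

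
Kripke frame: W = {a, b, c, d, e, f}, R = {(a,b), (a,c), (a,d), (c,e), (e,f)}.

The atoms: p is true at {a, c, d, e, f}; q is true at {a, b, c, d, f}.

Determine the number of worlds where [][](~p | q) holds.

5

a: successors {b, c, d}; [](~p | q) there: b:T, c:F, d:T. ✗
b: no successors, so [][](~p | q) holds vacuously. ✓
c: successors {e}; [](~p | q) there: e:T. ✓
d: no successors, so [][](~p | q) holds vacuously. ✓
e: successors {f}; [](~p | q) there: f:T. ✓
f: no successors, so [][](~p | q) holds vacuously. ✓
Satisfying worlds: {b, c, d, e, f}.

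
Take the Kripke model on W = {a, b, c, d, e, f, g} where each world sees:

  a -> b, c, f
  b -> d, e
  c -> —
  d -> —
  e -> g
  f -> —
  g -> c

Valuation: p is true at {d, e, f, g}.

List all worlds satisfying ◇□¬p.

a: successors {b, c, f}; □¬p there: b:F, c:T, f:T. ✓
b: successors {d, e}; □¬p there: d:T, e:F. ✓
c: no successors, so ◇□¬p fails. ✗
d: no successors, so ◇□¬p fails. ✗
e: successors {g}; □¬p there: g:T. ✓
f: no successors, so ◇□¬p fails. ✗
g: successors {c}; □¬p there: c:T. ✓

{a, b, e, g}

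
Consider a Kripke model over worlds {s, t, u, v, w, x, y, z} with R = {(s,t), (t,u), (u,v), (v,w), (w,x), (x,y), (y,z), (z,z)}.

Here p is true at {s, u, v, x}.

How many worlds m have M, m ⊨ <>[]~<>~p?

s: successors {t}; []~<>~p there: t:T. ✓
t: successors {u}; []~<>~p there: u:F. ✗
u: successors {v}; []~<>~p there: v:T. ✓
v: successors {w}; []~<>~p there: w:F. ✗
w: successors {x}; []~<>~p there: x:F. ✗
x: successors {y}; []~<>~p there: y:F. ✗
y: successors {z}; []~<>~p there: z:F. ✗
z: successors {z}; []~<>~p there: z:F. ✗
Satisfying worlds: {s, u}.

2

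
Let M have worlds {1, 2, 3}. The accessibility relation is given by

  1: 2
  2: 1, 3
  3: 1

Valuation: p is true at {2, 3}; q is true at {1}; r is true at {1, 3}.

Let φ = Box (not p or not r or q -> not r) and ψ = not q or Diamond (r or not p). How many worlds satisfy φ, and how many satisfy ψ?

For Box (not p or not r or q -> not r):
1: successors {2}; not p or not r or q -> not r there: 2:T. ✓
2: successors {1, 3}; not p or not r or q -> not r there: 1:F, 3:T. ✗
3: successors {1}; not p or not r or q -> not r there: 1:F. ✗
— 1 world.
For not q or Diamond (r or not p):
1: not q is F, Diamond (r or not p) is F. ✗
2: not q is T, Diamond (r or not p) is T. ✓
3: not q is T, Diamond (r or not p) is T. ✓
— 2 worlds.

1 and 2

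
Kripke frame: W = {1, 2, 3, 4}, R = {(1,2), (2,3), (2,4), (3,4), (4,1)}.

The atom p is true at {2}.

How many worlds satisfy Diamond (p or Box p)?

1: successors {2}; p or Box p there: 2:T. ✓
2: successors {3, 4}; p or Box p there: 3:F, 4:F. ✗
3: successors {4}; p or Box p there: 4:F. ✗
4: successors {1}; p or Box p there: 1:T. ✓
Satisfying worlds: {1, 4}.

2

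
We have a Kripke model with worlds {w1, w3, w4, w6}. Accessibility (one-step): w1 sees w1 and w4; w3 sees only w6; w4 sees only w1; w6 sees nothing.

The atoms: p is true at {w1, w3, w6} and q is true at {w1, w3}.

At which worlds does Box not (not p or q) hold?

{w3, w6}

w1: successors {w1, w4}; not (not p or q) there: w1:F, w4:F. ✗
w3: successors {w6}; not (not p or q) there: w6:T. ✓
w4: successors {w1}; not (not p or q) there: w1:F. ✗
w6: no successors, so Box not (not p or q) holds vacuously. ✓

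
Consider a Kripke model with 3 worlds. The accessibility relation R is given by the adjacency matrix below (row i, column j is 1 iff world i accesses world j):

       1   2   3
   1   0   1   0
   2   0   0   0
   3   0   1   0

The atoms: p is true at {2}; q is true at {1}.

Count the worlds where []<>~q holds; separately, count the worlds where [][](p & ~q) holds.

1 and 3

For []<>~q:
1: successors {2}; <>~q there: 2:F. ✗
2: no successors, so []<>~q holds vacuously. ✓
3: successors {2}; <>~q there: 2:F. ✗
— 1 world.
For [][](p & ~q):
1: successors {2}; [](p & ~q) there: 2:T. ✓
2: no successors, so [][](p & ~q) holds vacuously. ✓
3: successors {2}; [](p & ~q) there: 2:T. ✓
— 3 worlds.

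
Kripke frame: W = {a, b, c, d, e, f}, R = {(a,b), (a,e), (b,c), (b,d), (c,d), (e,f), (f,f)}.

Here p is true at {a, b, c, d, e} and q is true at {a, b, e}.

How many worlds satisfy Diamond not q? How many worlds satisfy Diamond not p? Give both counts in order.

4 and 2

For Diamond not q:
a: successors {b, e}; not q there: b:F, e:F. ✗
b: successors {c, d}; not q there: c:T, d:T. ✓
c: successors {d}; not q there: d:T. ✓
d: no successors, so Diamond not q fails. ✗
e: successors {f}; not q there: f:T. ✓
f: successors {f}; not q there: f:T. ✓
— 4 worlds.
For Diamond not p:
a: successors {b, e}; not p there: b:F, e:F. ✗
b: successors {c, d}; not p there: c:F, d:F. ✗
c: successors {d}; not p there: d:F. ✗
d: no successors, so Diamond not p fails. ✗
e: successors {f}; not p there: f:T. ✓
f: successors {f}; not p there: f:T. ✓
— 2 worlds.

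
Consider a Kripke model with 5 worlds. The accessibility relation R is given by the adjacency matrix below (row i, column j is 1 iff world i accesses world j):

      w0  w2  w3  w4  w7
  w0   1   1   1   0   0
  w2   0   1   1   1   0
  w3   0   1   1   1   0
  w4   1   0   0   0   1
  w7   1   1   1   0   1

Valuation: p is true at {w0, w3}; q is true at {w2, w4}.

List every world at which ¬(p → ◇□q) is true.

{w0, w3}

w0: p → ◇□q is F. ✓
w2: p → ◇□q is T. ✗
w3: p → ◇□q is F. ✓
w4: p → ◇□q is T. ✗
w7: p → ◇□q is T. ✗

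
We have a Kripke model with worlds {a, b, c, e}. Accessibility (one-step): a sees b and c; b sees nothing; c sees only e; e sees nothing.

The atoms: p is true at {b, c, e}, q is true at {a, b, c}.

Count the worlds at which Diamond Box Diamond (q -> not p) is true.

2

a: successors {b, c}; Box Diamond (q -> not p) there: b:T, c:F. ✓
b: no successors, so Diamond Box Diamond (q -> not p) fails. ✗
c: successors {e}; Box Diamond (q -> not p) there: e:T. ✓
e: no successors, so Diamond Box Diamond (q -> not p) fails. ✗
Satisfying worlds: {a, c}.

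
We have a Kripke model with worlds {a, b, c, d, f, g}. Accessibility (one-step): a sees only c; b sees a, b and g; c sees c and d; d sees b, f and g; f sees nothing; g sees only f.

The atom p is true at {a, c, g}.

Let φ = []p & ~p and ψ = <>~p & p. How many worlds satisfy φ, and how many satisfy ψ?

For []p & ~p:
a: []p is T, ~p is F. ✗
b: []p is F, ~p is T. ✗
c: []p is F, ~p is F. ✗
d: []p is F, ~p is T. ✗
f: []p is T, ~p is T. ✓
g: []p is F, ~p is F. ✗
— 1 world.
For <>~p & p:
a: <>~p is F, p is T. ✗
b: <>~p is T, p is F. ✗
c: <>~p is T, p is T. ✓
d: <>~p is T, p is F. ✗
f: <>~p is F, p is F. ✗
g: <>~p is T, p is T. ✓
— 2 worlds.

1 and 2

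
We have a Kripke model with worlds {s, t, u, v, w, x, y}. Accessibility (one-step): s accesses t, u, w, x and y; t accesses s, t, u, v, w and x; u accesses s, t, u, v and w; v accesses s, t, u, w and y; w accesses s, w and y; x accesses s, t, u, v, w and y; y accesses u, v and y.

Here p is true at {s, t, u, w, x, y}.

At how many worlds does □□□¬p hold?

0

s: successors {t, u, w, x, y}; □□¬p there: t:F, u:F, w:F, x:F, y:F. ✗
t: successors {s, t, u, v, w, x}; □□¬p there: s:F, t:F, u:F, v:F, w:F, x:F. ✗
u: successors {s, t, u, v, w}; □□¬p there: s:F, t:F, u:F, v:F, w:F. ✗
v: successors {s, t, u, w, y}; □□¬p there: s:F, t:F, u:F, w:F, y:F. ✗
w: successors {s, w, y}; □□¬p there: s:F, w:F, y:F. ✗
x: successors {s, t, u, v, w, y}; □□¬p there: s:F, t:F, u:F, v:F, w:F, y:F. ✗
y: successors {u, v, y}; □□¬p there: u:F, v:F, y:F. ✗
Satisfying worlds: ∅.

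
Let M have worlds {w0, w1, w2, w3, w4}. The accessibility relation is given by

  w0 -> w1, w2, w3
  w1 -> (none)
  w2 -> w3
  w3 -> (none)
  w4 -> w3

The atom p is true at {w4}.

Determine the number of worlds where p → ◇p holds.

4

w0: p is F, ◇p is F. ✓
w1: p is F, ◇p is F. ✓
w2: p is F, ◇p is F. ✓
w3: p is F, ◇p is F. ✓
w4: p is T, ◇p is F. ✗
Satisfying worlds: {w0, w1, w2, w3}.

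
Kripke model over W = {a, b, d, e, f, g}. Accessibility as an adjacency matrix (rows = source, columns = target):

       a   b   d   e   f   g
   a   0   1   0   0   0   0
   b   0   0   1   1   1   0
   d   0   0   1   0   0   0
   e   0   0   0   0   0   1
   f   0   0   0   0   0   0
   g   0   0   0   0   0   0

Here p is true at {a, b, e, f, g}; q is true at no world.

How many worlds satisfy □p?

a: successors {b}; p there: b:T. ✓
b: successors {d, e, f}; p there: d:F, e:T, f:T. ✗
d: successors {d}; p there: d:F. ✗
e: successors {g}; p there: g:T. ✓
f: no successors, so □p holds vacuously. ✓
g: no successors, so □p holds vacuously. ✓
Satisfying worlds: {a, e, f, g}.

4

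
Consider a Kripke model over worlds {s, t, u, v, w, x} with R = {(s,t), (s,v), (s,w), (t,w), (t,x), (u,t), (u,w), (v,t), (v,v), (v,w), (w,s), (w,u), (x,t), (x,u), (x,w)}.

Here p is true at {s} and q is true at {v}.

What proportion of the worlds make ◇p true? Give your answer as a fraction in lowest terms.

1/6

s: successors {t, v, w}; p there: t:F, v:F, w:F. ✗
t: successors {w, x}; p there: w:F, x:F. ✗
u: successors {t, w}; p there: t:F, w:F. ✗
v: successors {t, v, w}; p there: t:F, v:F, w:F. ✗
w: successors {s, u}; p there: s:T, u:F. ✓
x: successors {t, u, w}; p there: t:F, u:F, w:F. ✗
That's 1 of 6 worlds, so 1/6.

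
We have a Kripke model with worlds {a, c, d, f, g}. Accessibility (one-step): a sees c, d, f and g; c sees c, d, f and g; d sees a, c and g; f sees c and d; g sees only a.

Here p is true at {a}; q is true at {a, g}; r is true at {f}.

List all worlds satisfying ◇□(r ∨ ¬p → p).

a: successors {c, d, f, g}; □(r ∨ ¬p → p) there: c:F, d:F, f:F, g:T. ✓
c: successors {c, d, f, g}; □(r ∨ ¬p → p) there: c:F, d:F, f:F, g:T. ✓
d: successors {a, c, g}; □(r ∨ ¬p → p) there: a:F, c:F, g:T. ✓
f: successors {c, d}; □(r ∨ ¬p → p) there: c:F, d:F. ✗
g: successors {a}; □(r ∨ ¬p → p) there: a:F. ✗

{a, c, d}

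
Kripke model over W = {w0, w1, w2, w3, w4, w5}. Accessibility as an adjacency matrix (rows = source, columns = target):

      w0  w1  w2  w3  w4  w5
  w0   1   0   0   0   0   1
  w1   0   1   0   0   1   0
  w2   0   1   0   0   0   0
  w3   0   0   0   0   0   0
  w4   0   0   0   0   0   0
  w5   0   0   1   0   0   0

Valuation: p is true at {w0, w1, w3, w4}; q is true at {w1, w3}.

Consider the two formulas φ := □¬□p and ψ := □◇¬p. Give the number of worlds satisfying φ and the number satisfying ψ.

3 and 3

For □¬□p:
w0: successors {w0, w5}; ¬□p there: w0:T, w5:T. ✓
w1: successors {w1, w4}; ¬□p there: w1:F, w4:F. ✗
w2: successors {w1}; ¬□p there: w1:F. ✗
w3: no successors, so □¬□p holds vacuously. ✓
w4: no successors, so □¬□p holds vacuously. ✓
w5: successors {w2}; ¬□p there: w2:F. ✗
— 3 worlds.
For □◇¬p:
w0: successors {w0, w5}; ◇¬p there: w0:T, w5:T. ✓
w1: successors {w1, w4}; ◇¬p there: w1:F, w4:F. ✗
w2: successors {w1}; ◇¬p there: w1:F. ✗
w3: no successors, so □◇¬p holds vacuously. ✓
w4: no successors, so □◇¬p holds vacuously. ✓
w5: successors {w2}; ◇¬p there: w2:F. ✗
— 3 worlds.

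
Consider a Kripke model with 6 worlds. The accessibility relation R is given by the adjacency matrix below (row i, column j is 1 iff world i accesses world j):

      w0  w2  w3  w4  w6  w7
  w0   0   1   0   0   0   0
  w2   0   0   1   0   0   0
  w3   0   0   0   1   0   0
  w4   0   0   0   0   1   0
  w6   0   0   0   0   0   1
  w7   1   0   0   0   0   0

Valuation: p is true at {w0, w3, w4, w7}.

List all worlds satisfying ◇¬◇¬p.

{w0, w2, w4, w6}

w0: successors {w2}; ¬◇¬p there: w2:T. ✓
w2: successors {w3}; ¬◇¬p there: w3:T. ✓
w3: successors {w4}; ¬◇¬p there: w4:F. ✗
w4: successors {w6}; ¬◇¬p there: w6:T. ✓
w6: successors {w7}; ¬◇¬p there: w7:T. ✓
w7: successors {w0}; ¬◇¬p there: w0:F. ✗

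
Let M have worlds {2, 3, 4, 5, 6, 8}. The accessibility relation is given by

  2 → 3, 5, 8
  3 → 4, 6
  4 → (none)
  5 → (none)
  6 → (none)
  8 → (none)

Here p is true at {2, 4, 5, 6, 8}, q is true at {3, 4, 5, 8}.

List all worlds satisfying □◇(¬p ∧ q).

2: successors {3, 5, 8}; ◇(¬p ∧ q) there: 3:F, 5:F, 8:F. ✗
3: successors {4, 6}; ◇(¬p ∧ q) there: 4:F, 6:F. ✗
4: no successors, so □◇(¬p ∧ q) holds vacuously. ✓
5: no successors, so □◇(¬p ∧ q) holds vacuously. ✓
6: no successors, so □◇(¬p ∧ q) holds vacuously. ✓
8: no successors, so □◇(¬p ∧ q) holds vacuously. ✓

{4, 5, 6, 8}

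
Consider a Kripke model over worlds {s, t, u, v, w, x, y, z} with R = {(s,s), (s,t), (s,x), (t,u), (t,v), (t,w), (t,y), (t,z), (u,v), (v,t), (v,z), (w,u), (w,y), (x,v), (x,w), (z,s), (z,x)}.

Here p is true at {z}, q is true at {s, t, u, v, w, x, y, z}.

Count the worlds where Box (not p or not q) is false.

2

s: successors {s, t, x}; not p or not q there: s:T, t:T, x:T. ✓
t: successors {u, v, w, y, z}; not p or not q there: u:T, v:T, w:T, y:T, z:F. ✗
u: successors {v}; not p or not q there: v:T. ✓
v: successors {t, z}; not p or not q there: t:T, z:F. ✗
w: successors {u, y}; not p or not q there: u:T, y:T. ✓
x: successors {v, w}; not p or not q there: v:T, w:T. ✓
y: no successors, so Box (not p or not q) holds vacuously. ✓
z: successors {s, x}; not p or not q there: s:T, x:T. ✓
Satisfying worlds: {s, u, w, x, y, z}.
So Box (not p or not q) fails at the other 2 worlds.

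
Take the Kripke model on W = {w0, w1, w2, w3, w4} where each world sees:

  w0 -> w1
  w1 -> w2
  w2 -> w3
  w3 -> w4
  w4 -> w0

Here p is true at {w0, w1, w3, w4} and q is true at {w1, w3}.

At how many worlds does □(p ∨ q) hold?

w0: successors {w1}; p ∨ q there: w1:T. ✓
w1: successors {w2}; p ∨ q there: w2:F. ✗
w2: successors {w3}; p ∨ q there: w3:T. ✓
w3: successors {w4}; p ∨ q there: w4:T. ✓
w4: successors {w0}; p ∨ q there: w0:T. ✓
Satisfying worlds: {w0, w2, w3, w4}.

4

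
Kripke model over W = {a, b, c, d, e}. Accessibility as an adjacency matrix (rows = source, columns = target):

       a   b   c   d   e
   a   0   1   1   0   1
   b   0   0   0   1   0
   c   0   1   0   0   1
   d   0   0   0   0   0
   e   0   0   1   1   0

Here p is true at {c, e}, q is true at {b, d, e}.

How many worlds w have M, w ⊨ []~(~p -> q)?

a: successors {b, c, e}; ~(~p -> q) there: b:F, c:F, e:F. ✗
b: successors {d}; ~(~p -> q) there: d:F. ✗
c: successors {b, e}; ~(~p -> q) there: b:F, e:F. ✗
d: no successors, so []~(~p -> q) holds vacuously. ✓
e: successors {c, d}; ~(~p -> q) there: c:F, d:F. ✗
Satisfying worlds: {d}.

1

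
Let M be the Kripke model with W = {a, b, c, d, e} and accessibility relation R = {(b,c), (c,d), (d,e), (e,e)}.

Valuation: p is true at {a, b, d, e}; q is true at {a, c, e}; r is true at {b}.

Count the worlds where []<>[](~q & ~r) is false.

a: no successors, so []<>[](~q & ~r) holds vacuously. ✓
b: successors {c}; <>[](~q & ~r) there: c:F. ✗
c: successors {d}; <>[](~q & ~r) there: d:F. ✗
d: successors {e}; <>[](~q & ~r) there: e:F. ✗
e: successors {e}; <>[](~q & ~r) there: e:F. ✗
Satisfying worlds: {a}.
So []<>[](~q & ~r) fails at the other 4 worlds.

4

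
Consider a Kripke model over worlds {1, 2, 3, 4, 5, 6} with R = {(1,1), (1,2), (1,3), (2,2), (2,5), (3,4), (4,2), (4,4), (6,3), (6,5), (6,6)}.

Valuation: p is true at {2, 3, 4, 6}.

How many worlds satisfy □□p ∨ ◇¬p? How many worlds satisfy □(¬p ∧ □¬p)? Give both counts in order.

For □□p ∨ ◇¬p:
1: □□p is F, ◇¬p is T. ✓
2: □□p is F, ◇¬p is T. ✓
3: □□p is T, ◇¬p is F. ✓
4: □□p is F, ◇¬p is F. ✗
5: □□p is T, ◇¬p is F. ✓
6: □□p is F, ◇¬p is T. ✓
— 5 worlds.
For □(¬p ∧ □¬p):
1: successors {1, 2, 3}; ¬p ∧ □¬p there: 1:F, 2:F, 3:F. ✗
2: successors {2, 5}; ¬p ∧ □¬p there: 2:F, 5:T. ✗
3: successors {4}; ¬p ∧ □¬p there: 4:F. ✗
4: successors {2, 4}; ¬p ∧ □¬p there: 2:F, 4:F. ✗
5: no successors, so □(¬p ∧ □¬p) holds vacuously. ✓
6: successors {3, 5, 6}; ¬p ∧ □¬p there: 3:F, 5:T, 6:F. ✗
— 1 world.

5 and 1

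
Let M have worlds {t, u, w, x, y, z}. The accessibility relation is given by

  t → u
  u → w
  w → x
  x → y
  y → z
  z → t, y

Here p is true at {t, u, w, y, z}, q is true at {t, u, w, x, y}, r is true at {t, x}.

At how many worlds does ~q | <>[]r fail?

4

t: ~q is F, <>[]r is F. ✗
u: ~q is F, <>[]r is T. ✓
w: ~q is F, <>[]r is F. ✗
x: ~q is F, <>[]r is F. ✗
y: ~q is F, <>[]r is F. ✗
z: ~q is T, <>[]r is F. ✓
Satisfying worlds: {u, z}.
So ~q | <>[]r fails at the other 4 worlds.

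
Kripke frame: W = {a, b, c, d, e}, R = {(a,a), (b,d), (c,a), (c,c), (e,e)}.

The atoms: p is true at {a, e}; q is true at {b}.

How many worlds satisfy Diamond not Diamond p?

a: successors {a}; not Diamond p there: a:F. ✗
b: successors {d}; not Diamond p there: d:T. ✓
c: successors {a, c}; not Diamond p there: a:F, c:F. ✗
d: no successors, so Diamond not Diamond p fails. ✗
e: successors {e}; not Diamond p there: e:F. ✗
Satisfying worlds: {b}.

1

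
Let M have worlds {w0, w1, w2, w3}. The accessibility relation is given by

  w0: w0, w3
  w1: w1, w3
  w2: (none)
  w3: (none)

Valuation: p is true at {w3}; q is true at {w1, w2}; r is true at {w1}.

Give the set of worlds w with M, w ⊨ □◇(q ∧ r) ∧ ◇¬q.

∅

w0: □◇(q ∧ r) is F, ◇¬q is T. ✗
w1: □◇(q ∧ r) is F, ◇¬q is T. ✗
w2: □◇(q ∧ r) is T, ◇¬q is F. ✗
w3: □◇(q ∧ r) is T, ◇¬q is F. ✗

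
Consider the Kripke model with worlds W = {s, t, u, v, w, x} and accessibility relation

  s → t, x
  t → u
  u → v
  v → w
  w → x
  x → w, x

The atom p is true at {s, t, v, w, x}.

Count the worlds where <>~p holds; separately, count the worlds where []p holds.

1 and 5

For <>~p:
s: successors {t, x}; ~p there: t:F, x:F. ✗
t: successors {u}; ~p there: u:T. ✓
u: successors {v}; ~p there: v:F. ✗
v: successors {w}; ~p there: w:F. ✗
w: successors {x}; ~p there: x:F. ✗
x: successors {w, x}; ~p there: w:F, x:F. ✗
— 1 world.
For []p:
s: successors {t, x}; p there: t:T, x:T. ✓
t: successors {u}; p there: u:F. ✗
u: successors {v}; p there: v:T. ✓
v: successors {w}; p there: w:T. ✓
w: successors {x}; p there: x:T. ✓
x: successors {w, x}; p there: w:T, x:T. ✓
— 5 worlds.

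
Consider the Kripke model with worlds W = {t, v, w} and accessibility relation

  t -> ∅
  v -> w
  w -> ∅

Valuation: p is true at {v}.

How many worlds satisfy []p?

2

t: no successors, so []p holds vacuously. ✓
v: successors {w}; p there: w:F. ✗
w: no successors, so []p holds vacuously. ✓
Satisfying worlds: {t, w}.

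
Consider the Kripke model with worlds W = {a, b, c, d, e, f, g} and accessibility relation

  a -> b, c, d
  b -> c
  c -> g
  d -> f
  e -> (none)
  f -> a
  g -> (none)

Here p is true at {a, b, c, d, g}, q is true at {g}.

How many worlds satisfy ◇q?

a: successors {b, c, d}; q there: b:F, c:F, d:F. ✗
b: successors {c}; q there: c:F. ✗
c: successors {g}; q there: g:T. ✓
d: successors {f}; q there: f:F. ✗
e: no successors, so ◇q fails. ✗
f: successors {a}; q there: a:F. ✗
g: no successors, so ◇q fails. ✗
Satisfying worlds: {c}.

1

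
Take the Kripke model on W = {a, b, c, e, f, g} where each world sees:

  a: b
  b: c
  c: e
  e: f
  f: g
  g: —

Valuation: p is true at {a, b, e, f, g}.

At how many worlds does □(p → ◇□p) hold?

a: successors {b}; p → ◇□p there: b:T. ✓
b: successors {c}; p → ◇□p there: c:T. ✓
c: successors {e}; p → ◇□p there: e:T. ✓
e: successors {f}; p → ◇□p there: f:T. ✓
f: successors {g}; p → ◇□p there: g:F. ✗
g: no successors, so □(p → ◇□p) holds vacuously. ✓
Satisfying worlds: {a, b, c, e, g}.

5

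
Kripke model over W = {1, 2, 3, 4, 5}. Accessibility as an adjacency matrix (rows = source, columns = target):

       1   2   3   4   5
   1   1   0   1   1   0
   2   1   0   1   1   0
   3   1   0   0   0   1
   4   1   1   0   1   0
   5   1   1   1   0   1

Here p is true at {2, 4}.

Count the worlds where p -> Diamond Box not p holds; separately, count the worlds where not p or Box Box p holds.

For p -> Diamond Box not p:
1: p is F, Diamond Box not p is T. ✓
2: p is T, Diamond Box not p is T. ✓
3: p is F, Diamond Box not p is F. ✓
4: p is T, Diamond Box not p is F. ✗
5: p is F, Diamond Box not p is T. ✓
— 4 worlds.
For not p or Box Box p:
1: not p is T, Box Box p is F. ✓
2: not p is F, Box Box p is F. ✗
3: not p is T, Box Box p is F. ✓
4: not p is F, Box Box p is F. ✗
5: not p is T, Box Box p is F. ✓
— 3 worlds.

4 and 3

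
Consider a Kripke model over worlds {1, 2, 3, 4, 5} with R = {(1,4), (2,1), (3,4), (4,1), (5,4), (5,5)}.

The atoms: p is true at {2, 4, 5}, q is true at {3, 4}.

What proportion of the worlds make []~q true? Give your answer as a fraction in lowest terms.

1: successors {4}; ~q there: 4:F. ✗
2: successors {1}; ~q there: 1:T. ✓
3: successors {4}; ~q there: 4:F. ✗
4: successors {1}; ~q there: 1:T. ✓
5: successors {4, 5}; ~q there: 4:F, 5:T. ✗
That's 2 of 5 worlds, so 2/5.

2/5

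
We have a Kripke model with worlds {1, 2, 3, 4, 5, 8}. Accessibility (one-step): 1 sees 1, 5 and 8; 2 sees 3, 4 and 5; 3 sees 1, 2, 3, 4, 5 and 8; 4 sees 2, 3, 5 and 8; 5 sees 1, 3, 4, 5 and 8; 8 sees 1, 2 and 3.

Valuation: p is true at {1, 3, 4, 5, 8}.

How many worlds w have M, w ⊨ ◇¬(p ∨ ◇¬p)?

1: successors {1, 5, 8}; ¬(p ∨ ◇¬p) there: 1:F, 5:F, 8:F. ✗
2: successors {3, 4, 5}; ¬(p ∨ ◇¬p) there: 3:F, 4:F, 5:F. ✗
3: successors {1, 2, 3, 4, 5, 8}; ¬(p ∨ ◇¬p) there: 1:F, 2:T, 3:F, 4:F, 5:F, 8:F. ✓
4: successors {2, 3, 5, 8}; ¬(p ∨ ◇¬p) there: 2:T, 3:F, 5:F, 8:F. ✓
5: successors {1, 3, 4, 5, 8}; ¬(p ∨ ◇¬p) there: 1:F, 3:F, 4:F, 5:F, 8:F. ✗
8: successors {1, 2, 3}; ¬(p ∨ ◇¬p) there: 1:F, 2:T, 3:F. ✓
Satisfying worlds: {3, 4, 8}.

3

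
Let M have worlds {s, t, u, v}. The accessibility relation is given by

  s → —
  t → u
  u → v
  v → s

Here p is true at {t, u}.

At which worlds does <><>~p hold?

{t, u}

s: no successors, so <><>~p fails. ✗
t: successors {u}; <>~p there: u:T. ✓
u: successors {v}; <>~p there: v:T. ✓
v: successors {s}; <>~p there: s:F. ✗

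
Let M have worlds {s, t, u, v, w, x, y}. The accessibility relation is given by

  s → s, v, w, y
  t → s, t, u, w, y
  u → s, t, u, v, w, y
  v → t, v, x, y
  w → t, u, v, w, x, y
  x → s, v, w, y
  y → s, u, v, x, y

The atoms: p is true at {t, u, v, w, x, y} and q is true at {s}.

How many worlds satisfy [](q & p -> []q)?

s: successors {s, v, w, y}; q & p -> []q there: s:T, v:T, w:T, y:T. ✓
t: successors {s, t, u, w, y}; q & p -> []q there: s:T, t:T, u:T, w:T, y:T. ✓
u: successors {s, t, u, v, w, y}; q & p -> []q there: s:T, t:T, u:T, v:T, w:T, y:T. ✓
v: successors {t, v, x, y}; q & p -> []q there: t:T, v:T, x:T, y:T. ✓
w: successors {t, u, v, w, x, y}; q & p -> []q there: t:T, u:T, v:T, w:T, x:T, y:T. ✓
x: successors {s, v, w, y}; q & p -> []q there: s:T, v:T, w:T, y:T. ✓
y: successors {s, u, v, x, y}; q & p -> []q there: s:T, u:T, v:T, x:T, y:T. ✓
Satisfying worlds: {s, t, u, v, w, x, y}.

7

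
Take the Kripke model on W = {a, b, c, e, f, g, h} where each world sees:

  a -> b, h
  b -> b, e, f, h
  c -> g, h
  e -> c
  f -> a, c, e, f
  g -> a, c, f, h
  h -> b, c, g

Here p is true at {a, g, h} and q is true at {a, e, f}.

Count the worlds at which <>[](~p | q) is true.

a: successors {b, h}; [](~p | q) there: b:F, h:F. ✗
b: successors {b, e, f, h}; [](~p | q) there: b:F, e:T, f:T, h:F. ✓
c: successors {g, h}; [](~p | q) there: g:F, h:F. ✗
e: successors {c}; [](~p | q) there: c:F. ✗
f: successors {a, c, e, f}; [](~p | q) there: a:F, c:F, e:T, f:T. ✓
g: successors {a, c, f, h}; [](~p | q) there: a:F, c:F, f:T, h:F. ✓
h: successors {b, c, g}; [](~p | q) there: b:F, c:F, g:F. ✗
Satisfying worlds: {b, f, g}.

3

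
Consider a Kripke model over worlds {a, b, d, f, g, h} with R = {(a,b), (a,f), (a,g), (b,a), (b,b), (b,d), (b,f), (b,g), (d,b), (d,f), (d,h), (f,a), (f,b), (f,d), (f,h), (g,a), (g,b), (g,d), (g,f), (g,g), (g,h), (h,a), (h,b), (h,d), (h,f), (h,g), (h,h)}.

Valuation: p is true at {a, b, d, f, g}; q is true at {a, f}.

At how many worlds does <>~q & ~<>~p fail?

a: <>~q is T, ~<>~p is T. ✓
b: <>~q is T, ~<>~p is T. ✓
d: <>~q is T, ~<>~p is F. ✗
f: <>~q is T, ~<>~p is F. ✗
g: <>~q is T, ~<>~p is F. ✗
h: <>~q is T, ~<>~p is F. ✗
Satisfying worlds: {a, b}.
So <>~q & ~<>~p fails at the other 4 worlds.

4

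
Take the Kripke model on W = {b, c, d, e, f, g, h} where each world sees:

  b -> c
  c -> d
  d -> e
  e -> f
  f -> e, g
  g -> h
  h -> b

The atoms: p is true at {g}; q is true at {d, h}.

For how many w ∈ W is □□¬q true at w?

b: successors {c}; □¬q there: c:F. ✗
c: successors {d}; □¬q there: d:T. ✓
d: successors {e}; □¬q there: e:T. ✓
e: successors {f}; □¬q there: f:T. ✓
f: successors {e, g}; □¬q there: e:T, g:F. ✗
g: successors {h}; □¬q there: h:T. ✓
h: successors {b}; □¬q there: b:T. ✓
Satisfying worlds: {c, d, e, g, h}.

5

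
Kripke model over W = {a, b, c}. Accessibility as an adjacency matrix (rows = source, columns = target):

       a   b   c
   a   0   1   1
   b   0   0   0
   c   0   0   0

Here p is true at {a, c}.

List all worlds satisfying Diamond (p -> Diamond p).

{a}

a: successors {b, c}; p -> Diamond p there: b:T, c:F. ✓
b: no successors, so Diamond (p -> Diamond p) fails. ✗
c: no successors, so Diamond (p -> Diamond p) fails. ✗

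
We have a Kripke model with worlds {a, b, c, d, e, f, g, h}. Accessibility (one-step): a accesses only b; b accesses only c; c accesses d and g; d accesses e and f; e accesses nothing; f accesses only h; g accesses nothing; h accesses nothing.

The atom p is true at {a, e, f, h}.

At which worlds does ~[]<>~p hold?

a: []<>~p is T. ✗
b: []<>~p is T. ✗
c: []<>~p is F. ✓
d: []<>~p is F. ✓
e: []<>~p is T. ✗
f: []<>~p is F. ✓
g: []<>~p is T. ✗
h: []<>~p is T. ✗

{c, d, f}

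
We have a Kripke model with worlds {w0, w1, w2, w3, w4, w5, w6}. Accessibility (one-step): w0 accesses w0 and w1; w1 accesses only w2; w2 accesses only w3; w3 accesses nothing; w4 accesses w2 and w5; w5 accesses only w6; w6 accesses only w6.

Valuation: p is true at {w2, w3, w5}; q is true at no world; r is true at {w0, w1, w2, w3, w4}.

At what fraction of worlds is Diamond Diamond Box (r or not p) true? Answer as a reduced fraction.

5/7

w0: successors {w0, w1}; Diamond Box (r or not p) there: w0:T, w1:T. ✓
w1: successors {w2}; Diamond Box (r or not p) there: w2:T. ✓
w2: successors {w3}; Diamond Box (r or not p) there: w3:F. ✗
w3: no successors, so Diamond Diamond Box (r or not p) fails. ✗
w4: successors {w2, w5}; Diamond Box (r or not p) there: w2:T, w5:T. ✓
w5: successors {w6}; Diamond Box (r or not p) there: w6:T. ✓
w6: successors {w6}; Diamond Box (r or not p) there: w6:T. ✓
That's 5 of 7 worlds, so 5/7.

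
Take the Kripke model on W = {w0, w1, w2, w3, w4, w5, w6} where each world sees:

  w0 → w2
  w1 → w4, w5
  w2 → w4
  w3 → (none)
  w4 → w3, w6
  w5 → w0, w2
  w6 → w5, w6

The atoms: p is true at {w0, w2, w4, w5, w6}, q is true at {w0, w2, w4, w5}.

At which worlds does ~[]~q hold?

{w0, w1, w2, w5, w6}

w0: []~q is F. ✓
w1: []~q is F. ✓
w2: []~q is F. ✓
w3: []~q is T. ✗
w4: []~q is T. ✗
w5: []~q is F. ✓
w6: []~q is F. ✓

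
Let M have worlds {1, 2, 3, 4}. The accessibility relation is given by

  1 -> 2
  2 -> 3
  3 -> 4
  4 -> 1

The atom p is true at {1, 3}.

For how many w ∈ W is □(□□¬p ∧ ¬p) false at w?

1: successors {2}; □□¬p ∧ ¬p there: 2:T. ✓
2: successors {3}; □□¬p ∧ ¬p there: 3:F. ✗
3: successors {4}; □□¬p ∧ ¬p there: 4:T. ✓
4: successors {1}; □□¬p ∧ ¬p there: 1:F. ✗
Satisfying worlds: {1, 3}.
So □(□□¬p ∧ ¬p) fails at the other 2 worlds.

2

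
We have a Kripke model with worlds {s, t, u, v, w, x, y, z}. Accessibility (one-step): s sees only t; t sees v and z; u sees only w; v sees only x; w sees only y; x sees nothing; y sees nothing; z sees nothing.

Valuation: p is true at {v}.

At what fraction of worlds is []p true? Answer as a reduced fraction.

s: successors {t}; p there: t:F. ✗
t: successors {v, z}; p there: v:T, z:F. ✗
u: successors {w}; p there: w:F. ✗
v: successors {x}; p there: x:F. ✗
w: successors {y}; p there: y:F. ✗
x: no successors, so []p holds vacuously. ✓
y: no successors, so []p holds vacuously. ✓
z: no successors, so []p holds vacuously. ✓
That's 3 of 8 worlds, so 3/8.

3/8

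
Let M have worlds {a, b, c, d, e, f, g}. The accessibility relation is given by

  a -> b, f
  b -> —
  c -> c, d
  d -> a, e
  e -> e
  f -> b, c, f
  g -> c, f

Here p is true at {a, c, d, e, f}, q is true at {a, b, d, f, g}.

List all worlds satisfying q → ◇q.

a: q is T, ◇q is T. ✓
b: q is T, ◇q is F. ✗
c: q is F, ◇q is T. ✓
d: q is T, ◇q is T. ✓
e: q is F, ◇q is F. ✓
f: q is T, ◇q is T. ✓
g: q is T, ◇q is T. ✓

{a, c, d, e, f, g}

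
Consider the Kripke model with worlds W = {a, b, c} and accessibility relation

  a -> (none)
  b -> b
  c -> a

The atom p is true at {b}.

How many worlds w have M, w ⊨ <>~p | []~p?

2

a: <>~p is F, []~p is T. ✓
b: <>~p is F, []~p is F. ✗
c: <>~p is T, []~p is T. ✓
Satisfying worlds: {a, c}.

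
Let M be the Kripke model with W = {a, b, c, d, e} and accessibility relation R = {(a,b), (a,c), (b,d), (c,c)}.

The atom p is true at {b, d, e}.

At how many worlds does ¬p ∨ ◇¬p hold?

a: ¬p is T, ◇¬p is T. ✓
b: ¬p is F, ◇¬p is F. ✗
c: ¬p is T, ◇¬p is T. ✓
d: ¬p is F, ◇¬p is F. ✗
e: ¬p is F, ◇¬p is F. ✗
Satisfying worlds: {a, c}.

2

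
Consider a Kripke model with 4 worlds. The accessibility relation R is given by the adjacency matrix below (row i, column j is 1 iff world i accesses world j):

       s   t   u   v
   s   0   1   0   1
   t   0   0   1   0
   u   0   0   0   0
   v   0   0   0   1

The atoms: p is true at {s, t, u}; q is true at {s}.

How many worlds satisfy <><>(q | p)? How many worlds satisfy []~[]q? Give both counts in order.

For <><>(q | p):
s: successors {t, v}; <>(q | p) there: t:T, v:F. ✓
t: successors {u}; <>(q | p) there: u:F. ✗
u: no successors, so <><>(q | p) fails. ✗
v: successors {v}; <>(q | p) there: v:F. ✗
— 1 world.
For []~[]q:
s: successors {t, v}; ~[]q there: t:T, v:T. ✓
t: successors {u}; ~[]q there: u:F. ✗
u: no successors, so []~[]q holds vacuously. ✓
v: successors {v}; ~[]q there: v:T. ✓
— 3 worlds.

1 and 3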